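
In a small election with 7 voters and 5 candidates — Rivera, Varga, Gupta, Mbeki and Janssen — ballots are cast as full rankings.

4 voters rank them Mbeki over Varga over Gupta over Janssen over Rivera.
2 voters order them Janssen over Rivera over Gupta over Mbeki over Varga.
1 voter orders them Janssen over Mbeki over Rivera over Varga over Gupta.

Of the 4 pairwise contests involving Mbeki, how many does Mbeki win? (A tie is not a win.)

Mbeki against each rival (7 voters):
Mbeki vs Rivera: Mbeki, 5–2.
Mbeki–Varga: Mbeki 7–0.
Mbeki vs Gupta: Mbeki, 5–2.
Mbeki vs Janssen: Mbeki wins 4–3.
Mbeki beats Rivera, Varga, Gupta, Janssen — 4 pairwise wins.

4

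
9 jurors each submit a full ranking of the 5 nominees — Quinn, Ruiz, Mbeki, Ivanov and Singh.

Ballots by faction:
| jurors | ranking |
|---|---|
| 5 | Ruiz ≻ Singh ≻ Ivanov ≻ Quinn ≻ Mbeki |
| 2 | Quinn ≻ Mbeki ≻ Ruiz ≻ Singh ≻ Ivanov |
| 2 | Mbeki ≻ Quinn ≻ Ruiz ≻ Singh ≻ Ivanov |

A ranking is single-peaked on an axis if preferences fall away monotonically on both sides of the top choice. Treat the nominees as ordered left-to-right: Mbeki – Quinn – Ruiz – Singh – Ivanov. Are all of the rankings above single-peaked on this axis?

yes

Axis positions: Mbeki=1, Quinn=2, Ruiz=3, Singh=4, Ivanov=5.
Faction 1 (peak Ruiz at position 3): ranking walks positions 3-4-5-2-1, expanding outward from the peak — single-peaked.
Faction 2 (peak Quinn at position 2): ranking walks positions 2-1-3-4-5, expanding outward from the peak — single-peaked.
Faction 3 (peak Mbeki at position 1): ranking walks positions 1-2-3-4-5, expanding outward from the peak — single-peaked.
Every ranking is single-peaked on this axis.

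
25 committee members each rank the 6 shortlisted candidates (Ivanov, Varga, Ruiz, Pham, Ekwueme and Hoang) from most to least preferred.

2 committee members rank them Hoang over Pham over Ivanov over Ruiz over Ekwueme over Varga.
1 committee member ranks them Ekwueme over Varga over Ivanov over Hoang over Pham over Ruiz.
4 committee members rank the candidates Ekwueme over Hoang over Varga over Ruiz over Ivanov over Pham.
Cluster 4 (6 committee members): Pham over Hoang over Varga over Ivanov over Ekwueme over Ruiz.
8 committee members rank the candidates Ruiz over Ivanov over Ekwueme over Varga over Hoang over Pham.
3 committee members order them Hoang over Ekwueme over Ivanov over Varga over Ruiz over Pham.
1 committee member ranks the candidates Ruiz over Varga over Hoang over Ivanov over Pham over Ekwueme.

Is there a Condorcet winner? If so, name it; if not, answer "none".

Pairwise majorities:
Ivanov–Varga: Ivanov 13–12.
Ivanov vs Ruiz: Ruiz, 13–12.
Ivanov vs Pham: Ivanov, 17–8.
Ivanov vs Ekwueme: Ivanov wins 17–8.
Ivanov vs Hoang: Hoang wins 16–9.
Varga vs Ruiz: Varga, 14–11.
Varga–Pham: Varga 17–8.
Varga–Ekwueme: Ekwueme 18–7.
Varga vs Hoang: Hoang, 15–10.
Ruiz vs Pham: Ruiz wins 16–9.
Ruiz–Ekwueme: Ekwueme 14–11.
Ruiz vs Hoang: Hoang, 16–9.
Pham–Ekwueme: Ekwueme 16–9.
Pham vs Hoang: Hoang, 19–6.
Ekwueme vs Hoang: Ekwueme wins 13–12.
No candidate is unbeaten: Ivanov loses to Ruiz; Varga loses to Ivanov; Ruiz loses to Varga; Pham loses to Ivanov; Ekwueme loses to Ivanov; Hoang loses to Ekwueme. In particular Ivanov → Varga → Ruiz → Ivanov is a majority cycle — no Condorcet winner exists.

none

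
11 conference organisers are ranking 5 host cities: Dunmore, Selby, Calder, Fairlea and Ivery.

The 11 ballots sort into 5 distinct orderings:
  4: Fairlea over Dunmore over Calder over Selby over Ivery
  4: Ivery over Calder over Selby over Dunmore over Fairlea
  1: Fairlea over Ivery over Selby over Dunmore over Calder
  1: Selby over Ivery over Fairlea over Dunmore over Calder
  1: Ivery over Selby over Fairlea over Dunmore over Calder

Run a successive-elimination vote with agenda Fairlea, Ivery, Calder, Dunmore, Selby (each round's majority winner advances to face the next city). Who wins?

Ivery

Round 1: Fairlea vs Ivery — 5–6, Ivery advances.
Round 2: Ivery vs Calder — 7–4, Ivery advances.
Round 3: Ivery vs Dunmore — 7–4, Ivery advances.
Round 4: Ivery vs Selby — 6–5, Ivery advances.
Ivery survives the agenda.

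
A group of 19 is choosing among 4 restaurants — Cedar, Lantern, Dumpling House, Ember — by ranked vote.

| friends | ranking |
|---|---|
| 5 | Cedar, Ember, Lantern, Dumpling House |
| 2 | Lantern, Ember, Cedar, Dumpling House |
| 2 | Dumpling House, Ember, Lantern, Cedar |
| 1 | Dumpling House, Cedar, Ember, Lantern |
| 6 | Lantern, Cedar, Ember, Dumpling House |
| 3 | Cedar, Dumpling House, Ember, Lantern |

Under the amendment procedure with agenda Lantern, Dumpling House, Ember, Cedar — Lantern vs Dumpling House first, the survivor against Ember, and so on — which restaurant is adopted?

Cedar

Round 1: Lantern vs Dumpling House — 13–6, Lantern advances.
Round 2: Lantern vs Ember — 8–11, Ember advances.
Round 3: Ember vs Cedar — 4–15, Cedar advances.
Cedar survives the agenda.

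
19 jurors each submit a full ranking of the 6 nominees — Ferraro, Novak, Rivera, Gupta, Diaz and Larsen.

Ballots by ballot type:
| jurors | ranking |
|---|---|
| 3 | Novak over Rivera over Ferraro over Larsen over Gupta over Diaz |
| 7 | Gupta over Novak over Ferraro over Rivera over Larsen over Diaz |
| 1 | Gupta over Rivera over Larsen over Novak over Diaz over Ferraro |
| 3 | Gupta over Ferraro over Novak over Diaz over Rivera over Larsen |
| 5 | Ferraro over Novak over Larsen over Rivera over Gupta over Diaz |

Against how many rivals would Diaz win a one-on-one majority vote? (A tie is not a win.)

Diaz against each rival (19 jurors):
Diaz vs Ferraro: Ferraro, 18–1.
Diaz vs Novak: 0 to 19, Novak.
Diaz–Rivera: Rivera 16–3.
Diaz vs Gupta: Gupta, 19–0.
Diaz vs Larsen: 3 to 16, Larsen.
Diaz beats no one; loses to Ferraro, Novak, Rivera, Gupta, Larsen — 0 pairwise wins.

0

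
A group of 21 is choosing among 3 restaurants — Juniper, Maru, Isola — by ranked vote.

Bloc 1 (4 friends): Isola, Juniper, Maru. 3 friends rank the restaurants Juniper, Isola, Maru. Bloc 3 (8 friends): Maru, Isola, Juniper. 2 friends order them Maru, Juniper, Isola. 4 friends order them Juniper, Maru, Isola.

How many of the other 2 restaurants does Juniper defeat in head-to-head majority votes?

1

Juniper against each rival (21 friends):
Juniper vs Maru: 11 to 10, Juniper.
Juniper vs Isola: Isola, 12–9.
Juniper beats Maru; loses to Isola — 1 pairwise win.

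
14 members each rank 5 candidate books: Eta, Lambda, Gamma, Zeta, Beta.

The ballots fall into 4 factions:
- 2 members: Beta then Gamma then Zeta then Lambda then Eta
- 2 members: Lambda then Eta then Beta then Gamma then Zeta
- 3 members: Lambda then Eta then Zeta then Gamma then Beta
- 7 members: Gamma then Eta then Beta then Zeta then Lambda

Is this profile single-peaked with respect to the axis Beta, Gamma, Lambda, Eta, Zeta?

Axis positions: Beta=1, Gamma=2, Lambda=3, Eta=4, Zeta=5.
Faction 1: ranking walks positions 1-2-5-3-4; Zeta is ranked above Lambda even though Lambda lies between Zeta and the peak Beta on the axis — preferences dip and rise again. Not single-peaked.
Faction 2: ranking walks positions 3-4-1-2-5; Beta is ranked above Gamma even though Gamma lies between Beta and the peak Lambda on the axis — preferences dip and rise again. Not single-peaked.
Faction 3 (peak Lambda at position 3): ranking walks positions 3-4-5-2-1, expanding outward from the peak — single-peaked.
Faction 4: ranking walks positions 2-4-1-5-3; Eta is ranked above Lambda even though Lambda lies between Eta and the peak Gamma on the axis — preferences dip and rise again. Not single-peaked.
Faction 1 violates single-peakedness, so the profile is not single-peaked on this axis.

no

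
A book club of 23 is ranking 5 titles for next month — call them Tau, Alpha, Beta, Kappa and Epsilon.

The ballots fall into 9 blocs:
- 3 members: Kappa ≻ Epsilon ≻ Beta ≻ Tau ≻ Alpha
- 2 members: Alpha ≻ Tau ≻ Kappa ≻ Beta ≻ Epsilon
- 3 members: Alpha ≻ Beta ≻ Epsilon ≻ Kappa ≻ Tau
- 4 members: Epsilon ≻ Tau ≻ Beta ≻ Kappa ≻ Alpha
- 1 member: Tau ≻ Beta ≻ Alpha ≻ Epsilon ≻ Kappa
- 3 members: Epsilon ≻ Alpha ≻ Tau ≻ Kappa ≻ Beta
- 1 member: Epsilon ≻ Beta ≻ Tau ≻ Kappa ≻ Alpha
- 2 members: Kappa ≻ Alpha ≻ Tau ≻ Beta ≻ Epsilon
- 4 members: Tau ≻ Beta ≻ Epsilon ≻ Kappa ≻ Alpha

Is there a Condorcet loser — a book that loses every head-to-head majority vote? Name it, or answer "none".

Alpha

Head-to-head results (23 members):
Tau vs Alpha: 3+4+1+1+4 = 13 for Tau, 10 for Alpha — Tau by 13–10.
Tau vs Beta: 16 to 7, Tau.
Tau vs Kappa: 15 to 8, Tau.
Tau vs Epsilon: Tau is ranked higher on 2+1+2+4 = 9 ballots, Epsilon on 14. Epsilon wins 14–9.
Alpha vs Beta: 2+3+3+2 = 10 for Alpha, 13 for Beta — Beta by 13–10.
Alpha vs Kappa: 9 to 14, Kappa.
Alpha vs Epsilon: Epsilon, 15–8.
Beta vs Kappa: Beta wins 13–10.
Beta vs Epsilon: Beta preferred on 2+3+1+2+4 = 12 ballots; Beta wins 12–11.
Kappa–Epsilon: Epsilon 16–7.
Alpha loses to every other book — it is the Condorcet loser.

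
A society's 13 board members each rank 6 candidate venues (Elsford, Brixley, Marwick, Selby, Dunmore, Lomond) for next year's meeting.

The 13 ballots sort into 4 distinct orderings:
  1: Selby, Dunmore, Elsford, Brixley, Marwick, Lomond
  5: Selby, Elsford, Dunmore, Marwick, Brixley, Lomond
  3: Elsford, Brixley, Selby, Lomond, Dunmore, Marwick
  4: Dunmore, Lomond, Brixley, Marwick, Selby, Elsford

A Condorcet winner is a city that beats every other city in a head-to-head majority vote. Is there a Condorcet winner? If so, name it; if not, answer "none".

Pairwise majorities:
Elsford vs Brixley: Elsford is ranked higher on 1+5+3 = 9 ballots, Brixley on 4. Elsford wins 9–4.
Elsford vs Marwick: Elsford wins 9–4.
Elsford vs Selby: Selby wins 10–3.
Elsford vs Dunmore: Elsford, 8–5.
Elsford vs Lomond: Elsford preferred on 1+5+3 = 9 ballots; Elsford wins 9–4.
Brixley vs Marwick: Brixley, 8–5.
Brixley vs Selby: 7 to 6, Brixley.
Brixley vs Dunmore: Brixley is ranked higher on 3 ballots, Dunmore on 10. Dunmore wins 10–3.
Brixley vs Lomond: 1+5+3 = 9 for Brixley, 4 for Lomond — Brixley by 9–4.
Marwick vs Selby: Selby, 9–4.
Marwick vs Dunmore: Marwick preferred on 0 ballots; Dunmore wins 13–0.
Marwick vs Lomond: Lomond wins 7–6.
Selby–Dunmore: Selby 9–4.
Selby vs Lomond: 1+5+3 = 9 for Selby, 4 for Lomond — Selby by 9–4.
Dunmore vs Lomond: 10 to 3, Dunmore.
Every city loses at least once (Elsford loses to Selby; Brixley loses to Elsford; Marwick loses to Elsford; Selby loses to Brixley; Dunmore loses to Elsford; Lomond loses to Elsford). The majority relation contains the cycle Elsford > Brixley > Selby > Elsford, so there is no Condorcet winner.

none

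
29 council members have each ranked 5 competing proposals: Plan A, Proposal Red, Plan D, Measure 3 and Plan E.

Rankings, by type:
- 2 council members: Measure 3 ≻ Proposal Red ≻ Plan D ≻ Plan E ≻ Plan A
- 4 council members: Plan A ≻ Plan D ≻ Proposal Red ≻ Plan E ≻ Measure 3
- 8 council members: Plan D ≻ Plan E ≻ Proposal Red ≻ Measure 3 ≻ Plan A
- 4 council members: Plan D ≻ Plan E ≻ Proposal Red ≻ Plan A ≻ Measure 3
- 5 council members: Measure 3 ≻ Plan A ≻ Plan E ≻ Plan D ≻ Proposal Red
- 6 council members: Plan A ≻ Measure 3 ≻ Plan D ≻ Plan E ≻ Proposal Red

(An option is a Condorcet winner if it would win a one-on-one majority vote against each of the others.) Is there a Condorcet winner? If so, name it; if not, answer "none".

none

Pairwise majorities:
Plan A vs Proposal Red: Plan A, 15–14.
Plan A–Plan D: Plan A 15–14.
Plan A vs Measure 3: Measure 3 wins 15–14.
Plan A vs Plan E: Plan A, 15–14.
Proposal Red vs Plan D: Plan D, 27–2.
Proposal Red–Measure 3: Proposal Red 16–13.
Proposal Red vs Plan E: Plan E, 23–6.
Plan D vs Measure 3: Plan D wins 16–13.
Plan D vs Plan E: Plan D, 24–5.
Measure 3–Plan E: Plan E 16–13.
Every option loses at least once (Plan A loses to Measure 3; Proposal Red loses to Plan A; Plan D loses to Plan A; Measure 3 loses to Proposal Red; Plan E loses to Plan A). The majority relation contains the cycle Plan A → Proposal Red → Measure 3 → Plan A, so there is no Condorcet winner.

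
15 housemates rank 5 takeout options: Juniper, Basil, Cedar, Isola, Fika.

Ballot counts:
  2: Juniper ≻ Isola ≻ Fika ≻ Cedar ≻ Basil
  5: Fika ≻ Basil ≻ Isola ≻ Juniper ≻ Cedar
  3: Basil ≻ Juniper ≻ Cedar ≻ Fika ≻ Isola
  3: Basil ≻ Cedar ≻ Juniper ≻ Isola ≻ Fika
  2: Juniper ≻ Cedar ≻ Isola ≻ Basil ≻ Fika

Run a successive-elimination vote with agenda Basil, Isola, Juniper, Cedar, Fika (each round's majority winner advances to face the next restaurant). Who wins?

Round 1: Basil vs Isola — 11–4, Basil advances.
Round 2: Basil vs Juniper — 11–4, Basil advances.
Round 3: Basil vs Cedar — 11–4, Basil advances.
Round 4: Basil vs Fika — 8–7, Basil advances.
The agenda winner is Basil.

Basil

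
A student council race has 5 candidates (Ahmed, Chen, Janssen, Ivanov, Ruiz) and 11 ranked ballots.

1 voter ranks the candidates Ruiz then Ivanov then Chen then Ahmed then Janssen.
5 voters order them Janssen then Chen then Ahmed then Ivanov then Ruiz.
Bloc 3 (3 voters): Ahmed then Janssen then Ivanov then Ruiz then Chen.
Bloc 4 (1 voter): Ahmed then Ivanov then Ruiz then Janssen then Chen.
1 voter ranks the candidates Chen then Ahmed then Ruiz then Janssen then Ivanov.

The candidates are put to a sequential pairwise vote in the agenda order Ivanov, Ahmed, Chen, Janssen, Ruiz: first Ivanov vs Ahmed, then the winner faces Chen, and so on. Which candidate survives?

Round 1: Ivanov vs Ahmed — 1–10, Ahmed advances.
Round 2: Ahmed vs Chen — 4–7, Chen advances.
Round 3: Chen vs Janssen — 2–9, Janssen advances.
Round 4: Janssen vs Ruiz — 8–3, Janssen advances.
The agenda winner is Janssen.

Janssen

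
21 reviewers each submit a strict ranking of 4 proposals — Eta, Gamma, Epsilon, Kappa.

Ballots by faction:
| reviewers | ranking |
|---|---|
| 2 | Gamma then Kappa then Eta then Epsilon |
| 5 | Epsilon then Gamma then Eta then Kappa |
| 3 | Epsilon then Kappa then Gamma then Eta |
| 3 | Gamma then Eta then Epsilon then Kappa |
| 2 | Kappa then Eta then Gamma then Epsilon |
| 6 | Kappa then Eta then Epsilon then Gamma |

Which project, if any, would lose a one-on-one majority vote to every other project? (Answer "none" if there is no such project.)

none

Head-to-head results (21 reviewers):
Eta vs Gamma: Gamma, 13–8.
Eta vs Epsilon: 13 to 8, Eta.
Eta–Kappa: Kappa 13–8.
Gamma vs Epsilon: 2+3+2 = 7 for Gamma, 14 for Epsilon — Epsilon by 14–7.
Gamma–Kappa: Kappa 11–10.
Epsilon vs Kappa: Epsilon, 11–10.
No project is winless: Eta beats Epsilon; Gamma beats Eta; Epsilon beats Gamma; Kappa beats Eta. There is no Condorcet loser.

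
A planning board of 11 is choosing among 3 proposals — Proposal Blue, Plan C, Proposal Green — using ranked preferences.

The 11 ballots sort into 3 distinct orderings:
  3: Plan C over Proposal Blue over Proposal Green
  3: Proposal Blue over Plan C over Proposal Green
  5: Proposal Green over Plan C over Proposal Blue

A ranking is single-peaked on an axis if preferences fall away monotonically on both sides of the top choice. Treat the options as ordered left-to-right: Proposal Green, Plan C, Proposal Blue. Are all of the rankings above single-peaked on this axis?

yes

Axis positions: Proposal Green=1, Plan C=2, Proposal Blue=3.
Faction 1 (peak Plan C at position 2): ranking walks positions 2-3-1, expanding outward from the peak — single-peaked.
Faction 2 (peak Proposal Blue at position 3): ranking walks positions 3-2-1, expanding outward from the peak — single-peaked.
Faction 3 (peak Proposal Green at position 1): ranking walks positions 1-2-3, expanding outward from the peak — single-peaked.
Every ranking is single-peaked on this axis.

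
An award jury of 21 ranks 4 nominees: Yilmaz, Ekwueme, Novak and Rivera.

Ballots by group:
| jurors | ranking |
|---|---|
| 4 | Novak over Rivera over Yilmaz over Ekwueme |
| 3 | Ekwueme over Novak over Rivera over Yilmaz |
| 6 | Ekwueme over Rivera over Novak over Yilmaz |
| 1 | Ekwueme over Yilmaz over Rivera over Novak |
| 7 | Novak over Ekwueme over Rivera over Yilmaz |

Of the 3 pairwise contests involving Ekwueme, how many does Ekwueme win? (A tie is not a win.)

Ekwueme against each rival (21 jurors):
Ekwueme vs Yilmaz: Ekwueme is ranked higher on 3+6+1+7 = 17 ballots, Yilmaz on 4. Ekwueme wins 17–4.
Ekwueme vs Novak: 10 to 11, Novak.
Ekwueme vs Rivera: Ekwueme, 17–4.
Ekwueme beats Yilmaz, Rivera; loses to Novak — 2 pairwise wins.

2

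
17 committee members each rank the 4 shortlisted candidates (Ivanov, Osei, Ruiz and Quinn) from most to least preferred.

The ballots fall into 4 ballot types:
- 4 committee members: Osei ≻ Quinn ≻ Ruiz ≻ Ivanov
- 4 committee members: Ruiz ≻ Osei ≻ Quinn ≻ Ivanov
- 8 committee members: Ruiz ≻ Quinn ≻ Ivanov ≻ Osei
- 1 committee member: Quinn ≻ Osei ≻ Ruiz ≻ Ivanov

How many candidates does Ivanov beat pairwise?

0

Ivanov against each rival (17 committee members):
Ivanov vs Osei: Ivanov preferred on 8 ballots; Osei wins 9–8.
Ivanov vs Ruiz: Ruiz, 17–0.
Ivanov vs Quinn: Ivanov is ranked higher on 0 ballots, Quinn on 17. Quinn wins 17–0.
Ivanov beats no one; loses to Osei, Ruiz, Quinn — 0 pairwise wins.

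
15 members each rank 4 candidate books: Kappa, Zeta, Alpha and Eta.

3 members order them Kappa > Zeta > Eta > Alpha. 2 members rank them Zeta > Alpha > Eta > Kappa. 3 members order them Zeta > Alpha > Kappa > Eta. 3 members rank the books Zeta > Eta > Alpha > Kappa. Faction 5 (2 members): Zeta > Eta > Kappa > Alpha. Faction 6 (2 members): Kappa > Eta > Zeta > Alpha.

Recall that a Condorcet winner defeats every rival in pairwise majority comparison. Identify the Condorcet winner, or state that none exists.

Zeta

Check each pair by majority over 15 ballots:
Kappa vs Zeta: 5 to 10, Zeta.
Kappa vs Alpha: 7 to 8, Alpha.
Kappa vs Eta: 3+3+2 = 8 for Kappa, 7 for Eta — Kappa by 8–7.
Zeta vs Alpha: Zeta is ranked higher on 3+2+3+3+2+2 = 15 ballots, Alpha on 0. Zeta wins 15–0.
Zeta vs Eta: Zeta is ranked higher on 3+2+3+3+2 = 13 ballots, Eta on 2. Zeta wins 13–2.
Alpha vs Eta: 2+3 = 5 for Alpha, 10 for Eta — Eta by 10–5.
Only Zeta has no losses; Zeta is the Condorcet winner.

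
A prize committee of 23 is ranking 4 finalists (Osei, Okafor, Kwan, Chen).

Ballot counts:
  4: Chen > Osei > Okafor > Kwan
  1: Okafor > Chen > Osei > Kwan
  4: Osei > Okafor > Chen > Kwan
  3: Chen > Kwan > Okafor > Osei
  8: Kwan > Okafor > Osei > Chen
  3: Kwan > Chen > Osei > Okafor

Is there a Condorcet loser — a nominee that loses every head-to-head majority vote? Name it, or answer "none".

Pairwise majorities:
Osei vs Okafor: Osei is ranked higher on 4+4+3 = 11 ballots, Okafor on 12. Okafor wins 12–11.
Osei–Kwan: Kwan 14–9.
Osei vs Chen: Osei preferred on 4+8 = 12 ballots; Osei wins 12–11.
Okafor vs Kwan: Kwan, 14–9.
Okafor vs Chen: Okafor, 13–10.
Kwan vs Chen: Kwan is ranked higher on 8+3 = 11 ballots, Chen on 12. Chen wins 12–11.
Each nominee has at least one pairwise win (Osei beats Chen; Okafor beats Osei; Kwan beats Osei; Chen beats Kwan) — no Condorcet loser.

none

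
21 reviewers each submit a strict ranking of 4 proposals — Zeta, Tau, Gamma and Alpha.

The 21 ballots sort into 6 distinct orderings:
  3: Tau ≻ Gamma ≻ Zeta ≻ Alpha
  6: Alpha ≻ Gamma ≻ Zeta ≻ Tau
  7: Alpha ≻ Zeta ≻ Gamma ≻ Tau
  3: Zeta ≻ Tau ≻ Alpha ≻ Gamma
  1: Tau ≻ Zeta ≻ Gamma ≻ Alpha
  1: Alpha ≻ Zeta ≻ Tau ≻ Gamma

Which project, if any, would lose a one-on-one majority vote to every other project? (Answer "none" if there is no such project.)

Tau

Head-to-head results (21 reviewers):
Zeta vs Tau: Zeta, 17–4.
Zeta vs Gamma: Zeta preferred on 7+3+1+1 = 12 ballots; Zeta wins 12–9.
Zeta vs Alpha: Zeta preferred on 3+3+1 = 7 ballots; Alpha wins 14–7.
Tau–Gamma: Gamma 13–8.
Tau vs Alpha: Tau is ranked higher on 3+3+1 = 7 ballots, Alpha on 14. Alpha wins 14–7.
Gamma vs Alpha: 4 to 17, Alpha.
Only Tau has no wins; Tau is the Condorcet loser.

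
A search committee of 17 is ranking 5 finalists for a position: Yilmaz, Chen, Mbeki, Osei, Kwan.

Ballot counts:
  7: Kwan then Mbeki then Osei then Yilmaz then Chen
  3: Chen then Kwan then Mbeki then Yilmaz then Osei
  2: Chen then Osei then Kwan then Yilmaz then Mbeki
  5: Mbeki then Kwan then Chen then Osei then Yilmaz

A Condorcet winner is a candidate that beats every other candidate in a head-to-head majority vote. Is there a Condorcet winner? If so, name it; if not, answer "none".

Kwan

Head-to-head results (17 committee members):
Yilmaz vs Chen: Yilmaz preferred on 7 ballots; Chen wins 10–7.
Yilmaz vs Mbeki: Yilmaz preferred on 2 ballots; Mbeki wins 15–2.
Yilmaz vs Osei: Yilmaz preferred on 3 ballots; Osei wins 14–3.
Yilmaz vs Kwan: 0 for Yilmaz, 17 for Kwan — Kwan by 17–0.
Chen vs Mbeki: 3+2 = 5 for Chen, 12 for Mbeki — Mbeki by 12–5.
Chen vs Osei: 3+2+5 = 10 for Chen, 7 for Osei — Chen by 10–7.
Chen vs Kwan: Chen is ranked higher on 3+2 = 5 ballots, Kwan on 12. Kwan wins 12–5.
Mbeki vs Osei: Mbeki is ranked higher on 7+3+5 = 15 ballots, Osei on 2. Mbeki wins 15–2.
Mbeki vs Kwan: Kwan, 12–5.
Osei vs Kwan: Osei is ranked higher on 2 ballots, Kwan on 15. Kwan wins 15–2.
Only Kwan has no losses; Kwan is the Condorcet winner.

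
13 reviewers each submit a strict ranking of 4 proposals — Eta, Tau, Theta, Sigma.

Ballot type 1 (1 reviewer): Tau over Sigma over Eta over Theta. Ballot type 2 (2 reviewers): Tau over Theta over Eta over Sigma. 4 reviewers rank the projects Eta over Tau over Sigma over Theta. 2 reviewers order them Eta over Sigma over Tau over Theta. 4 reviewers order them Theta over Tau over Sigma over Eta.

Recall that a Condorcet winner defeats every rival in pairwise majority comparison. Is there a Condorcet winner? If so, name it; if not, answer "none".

Tau

Head-to-head results (13 reviewers):
Eta vs Tau: Eta preferred on 4+2 = 6 ballots; Tau wins 7–6.
Eta vs Theta: 1+4+2 = 7 for Eta, 6 for Theta — Eta by 7–6.
Eta vs Sigma: Eta is ranked higher on 2+4+2 = 8 ballots, Sigma on 5. Eta wins 8–5.
Tau vs Theta: 1+2+4+2 = 9 for Tau, 4 for Theta — Tau by 9–4.
Tau vs Sigma: 11 to 2, Tau.
Theta vs Sigma: Theta is ranked higher on 2+4 = 6 ballots, Sigma on 7. Sigma wins 7–6.
Tau defeats every rival head-to-head and is the Condorcet winner.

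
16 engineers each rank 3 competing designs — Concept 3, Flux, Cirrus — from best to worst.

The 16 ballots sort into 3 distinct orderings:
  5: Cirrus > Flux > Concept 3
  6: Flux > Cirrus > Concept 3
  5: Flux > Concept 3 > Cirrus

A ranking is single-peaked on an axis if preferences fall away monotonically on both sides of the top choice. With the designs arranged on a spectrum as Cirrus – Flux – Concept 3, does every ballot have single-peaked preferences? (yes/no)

Axis positions: Cirrus=1, Flux=2, Concept 3=3.
Bloc 1 (peak Cirrus at position 1): ranking walks positions 1-2-3, expanding outward from the peak — single-peaked.
Bloc 2 (peak Flux at position 2): ranking walks positions 2-1-3, expanding outward from the peak — single-peaked.
Bloc 3 (peak Flux at position 2): ranking walks positions 2-3-1, expanding outward from the peak — single-peaked.
Every ranking is single-peaked on this axis.

yes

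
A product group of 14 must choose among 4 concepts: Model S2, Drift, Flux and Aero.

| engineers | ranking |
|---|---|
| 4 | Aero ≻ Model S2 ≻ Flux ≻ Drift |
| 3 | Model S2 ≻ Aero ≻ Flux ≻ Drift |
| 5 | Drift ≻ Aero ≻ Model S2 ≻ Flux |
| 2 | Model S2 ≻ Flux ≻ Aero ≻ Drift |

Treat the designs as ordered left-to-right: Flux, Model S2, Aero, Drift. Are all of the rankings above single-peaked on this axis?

yes

Axis positions: Flux=1, Model S2=2, Aero=3, Drift=4.
Type 1 (peak Aero at position 3): ranking walks positions 3-2-1-4, expanding outward from the peak — single-peaked.
Type 2 (peak Model S2 at position 2): ranking walks positions 2-3-1-4, expanding outward from the peak — single-peaked.
Type 3 (peak Drift at position 4): ranking walks positions 4-3-2-1, expanding outward from the peak — single-peaked.
Type 4 (peak Model S2 at position 2): ranking walks positions 2-1-3-4, expanding outward from the peak — single-peaked.
Every ranking is single-peaked on this axis.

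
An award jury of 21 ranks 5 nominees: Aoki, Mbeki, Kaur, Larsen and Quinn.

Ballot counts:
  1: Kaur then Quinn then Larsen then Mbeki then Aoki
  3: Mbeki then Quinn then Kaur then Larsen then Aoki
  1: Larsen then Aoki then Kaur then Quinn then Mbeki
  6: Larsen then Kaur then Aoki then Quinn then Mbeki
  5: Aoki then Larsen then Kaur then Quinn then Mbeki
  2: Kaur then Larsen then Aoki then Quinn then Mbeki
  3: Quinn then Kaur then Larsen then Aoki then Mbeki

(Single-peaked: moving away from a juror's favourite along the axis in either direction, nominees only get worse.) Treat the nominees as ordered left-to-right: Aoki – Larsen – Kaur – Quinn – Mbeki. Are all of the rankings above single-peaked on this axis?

yes

Axis positions: Aoki=1, Larsen=2, Kaur=3, Quinn=4, Mbeki=5.
Cluster 1 (peak Kaur at position 3): ranking walks positions 3-4-2-5-1, expanding outward from the peak — single-peaked.
Cluster 2 (peak Mbeki at position 5): ranking walks positions 5-4-3-2-1, expanding outward from the peak — single-peaked.
Cluster 3 (peak Larsen at position 2): ranking walks positions 2-1-3-4-5, expanding outward from the peak — single-peaked.
Cluster 4 (peak Larsen at position 2): ranking walks positions 2-3-1-4-5, expanding outward from the peak — single-peaked.
Cluster 5 (peak Aoki at position 1): ranking walks positions 1-2-3-4-5, expanding outward from the peak — single-peaked.
Cluster 6 (peak Kaur at position 3): ranking walks positions 3-2-1-4-5, expanding outward from the peak — single-peaked.
Cluster 7 (peak Quinn at position 4): ranking walks positions 4-3-2-1-5, expanding outward from the peak — single-peaked.
Every ranking is single-peaked on this axis.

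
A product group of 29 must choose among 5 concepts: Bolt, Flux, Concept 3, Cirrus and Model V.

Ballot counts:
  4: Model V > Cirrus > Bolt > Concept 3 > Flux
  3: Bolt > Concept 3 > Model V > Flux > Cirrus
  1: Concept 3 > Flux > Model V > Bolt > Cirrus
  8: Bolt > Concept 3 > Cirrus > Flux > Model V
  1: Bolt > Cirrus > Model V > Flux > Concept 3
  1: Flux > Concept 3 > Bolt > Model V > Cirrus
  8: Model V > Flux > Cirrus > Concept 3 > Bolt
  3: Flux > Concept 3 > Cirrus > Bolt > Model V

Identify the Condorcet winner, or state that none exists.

none

Head-to-head results (29 engineers):
Bolt vs Flux: Bolt preferred on 4+3+8+1 = 16 ballots; Bolt wins 16–13.
Bolt vs Concept 3: 4+3+8+1 = 16 for Bolt, 13 for Concept 3 — Bolt by 16–13.
Bolt vs Cirrus: Bolt is ranked higher on 3+1+8+1+1 = 14 ballots, Cirrus on 15. Cirrus wins 15–14.
Bolt vs Model V: 16 to 13, Bolt.
Flux vs Concept 3: Flux preferred on 1+1+8+3 = 13 ballots; Concept 3 wins 16–13.
Flux vs Cirrus: Flux is ranked higher on 3+1+1+8+3 = 16 ballots, Cirrus on 13. Flux wins 16–13.
Flux vs Model V: 13 to 16, Model V.
Concept 3 vs Cirrus: 3+1+8+1+3 = 16 for Concept 3, 13 for Cirrus — Concept 3 by 16–13.
Concept 3 vs Model V: 16 to 13, Concept 3.
Cirrus vs Model V: Cirrus is ranked higher on 8+1+3 = 12 ballots, Model V on 17. Model V wins 17–12.
No design is unbeaten: Bolt loses to Cirrus; Flux loses to Bolt; Concept 3 loses to Bolt; Cirrus loses to Flux; Model V loses to Bolt. In particular Bolt → Flux → Cirrus → Bolt is a majority cycle — no Condorcet winner exists.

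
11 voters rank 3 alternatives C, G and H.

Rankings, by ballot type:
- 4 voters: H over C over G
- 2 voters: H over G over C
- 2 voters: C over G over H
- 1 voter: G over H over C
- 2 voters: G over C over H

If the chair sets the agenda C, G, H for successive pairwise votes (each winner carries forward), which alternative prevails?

Round 1: C vs G — 6–5, C advances.
Round 2: C vs H — 4–7, H advances.
H survives the agenda.

H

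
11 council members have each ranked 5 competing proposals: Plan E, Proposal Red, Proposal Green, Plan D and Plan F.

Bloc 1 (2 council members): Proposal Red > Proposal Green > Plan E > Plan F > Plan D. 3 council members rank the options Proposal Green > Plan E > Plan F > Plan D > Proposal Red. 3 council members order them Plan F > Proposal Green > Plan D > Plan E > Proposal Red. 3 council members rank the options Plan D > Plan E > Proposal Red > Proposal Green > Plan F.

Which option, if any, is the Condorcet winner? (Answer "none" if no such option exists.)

Proposal Green

Head-to-head results (11 council members):
Plan E vs Proposal Red: 3+3+3 = 9 for Plan E, 2 for Proposal Red — Plan E by 9–2.
Plan E vs Proposal Green: Plan E is ranked higher on 3 ballots, Proposal Green on 8. Proposal Green wins 8–3.
Plan E vs Plan D: 2+3 = 5 for Plan E, 6 for Plan D — Plan D by 6–5.
Plan E vs Plan F: Plan E is ranked higher on 2+3+3 = 8 ballots, Plan F on 3. Plan E wins 8–3.
Proposal Red vs Proposal Green: Proposal Red is ranked higher on 2+3 = 5 ballots, Proposal Green on 6. Proposal Green wins 6–5.
Proposal Red vs Plan D: Proposal Red preferred on 2 ballots; Plan D wins 9–2.
Proposal Red vs Plan F: Proposal Red preferred on 2+3 = 5 ballots; Plan F wins 6–5.
Proposal Green vs Plan D: 8 to 3, Proposal Green.
Proposal Green vs Plan F: 2+3+3 = 8 for Proposal Green, 3 for Plan F — Proposal Green by 8–3.
Plan D vs Plan F: 3 to 8, Plan F.
Proposal Green beats each of Plan E, Proposal Red, Plan D, Plan F — Proposal Green is the Condorcet winner.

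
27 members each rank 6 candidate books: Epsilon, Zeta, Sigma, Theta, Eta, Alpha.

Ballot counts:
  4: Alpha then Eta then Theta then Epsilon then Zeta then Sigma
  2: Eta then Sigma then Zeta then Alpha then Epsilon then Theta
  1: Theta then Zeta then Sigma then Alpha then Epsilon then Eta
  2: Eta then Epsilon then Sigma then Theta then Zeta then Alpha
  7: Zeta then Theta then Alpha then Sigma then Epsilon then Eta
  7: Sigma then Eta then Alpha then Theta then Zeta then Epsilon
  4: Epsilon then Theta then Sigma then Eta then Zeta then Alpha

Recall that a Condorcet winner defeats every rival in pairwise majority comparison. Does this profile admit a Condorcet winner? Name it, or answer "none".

none

Head-to-head results (27 members):
Epsilon vs Zeta: Zeta, 17–10.
Epsilon vs Sigma: Sigma wins 17–10.
Epsilon–Theta: Theta 19–8.
Epsilon vs Eta: Eta wins 15–12.
Epsilon vs Alpha: Alpha, 21–6.
Zeta vs Sigma: Sigma, 15–12.
Zeta vs Theta: Theta wins 18–9.
Zeta–Eta: Eta 19–8.
Zeta–Alpha: Zeta 16–11.
Sigma–Theta: Theta 16–11.
Sigma vs Eta: Sigma, 19–8.
Sigma vs Alpha: Sigma, 16–11.
Theta vs Eta: Eta, 15–12.
Theta vs Alpha: Theta, 14–13.
Eta vs Alpha: Eta, 15–12.
No book is unbeaten: Epsilon loses to Zeta; Zeta loses to Sigma; Sigma loses to Theta; Theta loses to Eta; Eta loses to Sigma; Alpha loses to Zeta. In particular Sigma → Eta → Theta → Sigma is a majority cycle — no Condorcet winner exists.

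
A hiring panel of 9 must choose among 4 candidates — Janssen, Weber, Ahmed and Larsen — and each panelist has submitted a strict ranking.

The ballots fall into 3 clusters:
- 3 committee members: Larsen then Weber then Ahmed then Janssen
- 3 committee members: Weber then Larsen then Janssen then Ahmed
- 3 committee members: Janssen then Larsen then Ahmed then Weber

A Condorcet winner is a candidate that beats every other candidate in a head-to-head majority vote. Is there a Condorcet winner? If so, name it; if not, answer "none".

Pairwise majorities:
Janssen vs Weber: 3 for Janssen, 6 for Weber — Weber by 6–3.
Janssen vs Ahmed: 3+3 = 6 for Janssen, 3 for Ahmed — Janssen by 6–3.
Janssen vs Larsen: Larsen wins 6–3.
Weber vs Ahmed: Weber, 6–3.
Weber vs Larsen: Weber is ranked higher on 3 ballots, Larsen on 6. Larsen wins 6–3.
Ahmed vs Larsen: Ahmed is ranked higher on 0 ballots, Larsen on 9. Larsen wins 9–0.
Larsen defeats every rival head-to-head and is the Condorcet winner.

Larsen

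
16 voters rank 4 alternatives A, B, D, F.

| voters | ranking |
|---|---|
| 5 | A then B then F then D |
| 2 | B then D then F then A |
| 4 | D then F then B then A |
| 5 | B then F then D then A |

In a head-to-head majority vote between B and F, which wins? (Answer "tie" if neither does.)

Ballots ranking B above F: 5 + 2 + 5 = 12.
Ballots ranking F above B: 16 − 12 = 4.
B wins the head-to-head 12–4.

B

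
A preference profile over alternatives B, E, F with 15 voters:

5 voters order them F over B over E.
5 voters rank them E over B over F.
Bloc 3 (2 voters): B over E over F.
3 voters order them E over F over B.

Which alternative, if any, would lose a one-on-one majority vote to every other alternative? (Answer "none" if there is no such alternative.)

B

Pairwise majorities:
B vs E: 5+2 = 7 for B, 8 for E — E by 8–7.
B vs F: 7 to 8, F.
E vs F: E is ranked higher on 5+2+3 = 10 ballots, F on 5. E wins 10–5.
B loses to every other alternative — it is the Condorcet loser.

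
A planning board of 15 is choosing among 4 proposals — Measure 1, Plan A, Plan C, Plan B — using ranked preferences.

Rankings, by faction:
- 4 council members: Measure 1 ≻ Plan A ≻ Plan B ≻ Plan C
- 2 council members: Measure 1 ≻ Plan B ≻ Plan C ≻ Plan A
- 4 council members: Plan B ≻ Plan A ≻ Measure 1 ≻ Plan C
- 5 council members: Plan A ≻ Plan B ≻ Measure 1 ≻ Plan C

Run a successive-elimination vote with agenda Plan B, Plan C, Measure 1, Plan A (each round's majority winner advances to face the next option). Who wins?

Plan A

Round 1: Plan B vs Plan C — 15–0, Plan B advances.
Round 2: Plan B vs Measure 1 — 9–6, Plan B advances.
Round 3: Plan B vs Plan A — 6–9, Plan A advances.
Plan A survives the agenda.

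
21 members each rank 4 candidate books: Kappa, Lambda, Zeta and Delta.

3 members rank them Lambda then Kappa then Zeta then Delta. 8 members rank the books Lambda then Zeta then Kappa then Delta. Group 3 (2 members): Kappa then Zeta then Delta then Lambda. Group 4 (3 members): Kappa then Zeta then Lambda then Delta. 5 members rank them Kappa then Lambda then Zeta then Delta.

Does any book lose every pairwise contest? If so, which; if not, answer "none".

Delta

Pairwise majorities:
Kappa–Lambda: Lambda 11–10.
Kappa vs Zeta: Kappa, 13–8.
Kappa vs Delta: Kappa preferred on 3+8+2+3+5 = 21 ballots; Kappa wins 21–0.
Lambda vs Zeta: Lambda is ranked higher on 3+8+5 = 16 ballots, Zeta on 5. Lambda wins 16–5.
Lambda vs Delta: Lambda, 19–2.
Zeta vs Delta: Zeta wins 21–0.
Delta is beaten in every head-to-head and is the Condorcet loser.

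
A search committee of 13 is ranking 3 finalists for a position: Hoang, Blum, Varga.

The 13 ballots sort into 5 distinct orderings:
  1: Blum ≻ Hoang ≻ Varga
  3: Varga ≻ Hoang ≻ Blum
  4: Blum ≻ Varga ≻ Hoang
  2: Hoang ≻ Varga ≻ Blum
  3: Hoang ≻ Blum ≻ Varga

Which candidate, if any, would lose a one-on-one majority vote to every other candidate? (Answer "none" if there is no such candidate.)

none

Head-to-head results (13 committee members):
Hoang vs Blum: Hoang wins 8–5.
Hoang vs Varga: Varga, 7–6.
Blum vs Varga: Blum, 8–5.
Each candidate has at least one pairwise win (Hoang beats Blum; Blum beats Varga; Varga beats Hoang) — no Condorcet loser.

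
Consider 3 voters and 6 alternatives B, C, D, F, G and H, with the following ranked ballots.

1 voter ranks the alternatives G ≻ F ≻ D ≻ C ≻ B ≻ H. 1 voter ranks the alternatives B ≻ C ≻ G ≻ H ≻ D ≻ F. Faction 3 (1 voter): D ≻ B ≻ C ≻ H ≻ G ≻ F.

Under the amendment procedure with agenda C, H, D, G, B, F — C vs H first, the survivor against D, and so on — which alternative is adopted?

Round 1: C vs H — 3–0, C advances.
Round 2: C vs D — 1–2, D advances.
Round 3: D vs G — 1–2, G advances.
Round 4: G vs B — 1–2, B advances.
Round 5: B vs F — 2–1, B advances.
The agenda winner is B.

B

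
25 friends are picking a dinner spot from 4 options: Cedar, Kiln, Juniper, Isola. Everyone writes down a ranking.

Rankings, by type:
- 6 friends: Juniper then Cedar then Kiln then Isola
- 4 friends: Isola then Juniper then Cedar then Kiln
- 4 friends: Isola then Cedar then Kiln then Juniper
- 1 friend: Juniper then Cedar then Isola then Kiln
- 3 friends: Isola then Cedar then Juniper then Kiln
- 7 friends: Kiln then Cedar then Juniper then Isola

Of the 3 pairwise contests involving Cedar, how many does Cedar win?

Cedar against each rival (25 friends):
Cedar vs Kiln: Cedar is ranked higher on 6+4+4+1+3 = 18 ballots, Kiln on 7. Cedar wins 18–7.
Cedar vs Juniper: Cedar preferred on 4+3+7 = 14 ballots; Cedar wins 14–11.
Cedar vs Isola: 6+1+7 = 14 for Cedar, 11 for Isola — Cedar by 14–11.
Cedar beats Kiln, Juniper, Isola — 3 pairwise wins.

3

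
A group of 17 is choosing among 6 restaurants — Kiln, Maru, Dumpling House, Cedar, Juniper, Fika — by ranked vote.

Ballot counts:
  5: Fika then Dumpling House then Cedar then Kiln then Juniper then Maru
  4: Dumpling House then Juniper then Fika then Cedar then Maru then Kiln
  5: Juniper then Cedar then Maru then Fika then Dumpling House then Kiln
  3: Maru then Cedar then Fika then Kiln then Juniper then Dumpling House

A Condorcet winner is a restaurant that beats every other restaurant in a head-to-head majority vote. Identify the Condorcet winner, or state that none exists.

Check each pair by majority over 17 ballots:
Kiln vs Maru: 5 for Kiln, 12 for Maru — Maru by 12–5.
Kiln vs Dumpling House: 3 to 14, Dumpling House.
Kiln vs Cedar: Kiln is ranked higher on 0 ballots, Cedar on 17. Cedar wins 17–0.
Kiln vs Juniper: Kiln preferred on 5+3 = 8 ballots; Juniper wins 9–8.
Kiln vs Fika: Kiln preferred on 0 ballots; Fika wins 17–0.
Maru vs Dumpling House: 8 to 9, Dumpling House.
Maru vs Cedar: Maru is ranked higher on 3 ballots, Cedar on 14. Cedar wins 14–3.
Maru vs Juniper: 3 to 14, Juniper.
Maru vs Fika: Maru is ranked higher on 5+3 = 8 ballots, Fika on 9. Fika wins 9–8.
Dumpling House vs Cedar: 9 to 8, Dumpling House.
Dumpling House vs Juniper: 9 to 8, Dumpling House.
Dumpling House vs Fika: Dumpling House preferred on 4 ballots; Fika wins 13–4.
Cedar vs Juniper: Cedar preferred on 5+3 = 8 ballots; Juniper wins 9–8.
Cedar vs Fika: Cedar is ranked higher on 5+3 = 8 ballots, Fika on 9. Fika wins 9–8.
Juniper vs Fika: 9 to 8, Juniper.
No restaurant is unbeaten: Kiln loses to Maru; Maru loses to Dumpling House; Dumpling House loses to Fika; Cedar loses to Dumpling House; Juniper loses to Dumpling House; Fika loses to Juniper. In particular Dumpling House > Juniper > Fika > Dumpling House is a majority cycle — no Condorcet winner exists.

none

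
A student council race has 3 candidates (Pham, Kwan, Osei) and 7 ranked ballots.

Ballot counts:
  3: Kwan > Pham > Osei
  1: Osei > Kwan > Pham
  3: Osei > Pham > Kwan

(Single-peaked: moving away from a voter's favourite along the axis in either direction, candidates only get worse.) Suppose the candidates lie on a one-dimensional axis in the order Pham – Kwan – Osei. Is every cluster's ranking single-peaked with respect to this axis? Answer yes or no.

Axis positions: Pham=1, Kwan=2, Osei=3.
Cluster 1 (peak Kwan at position 2): ranking walks positions 2-1-3, expanding outward from the peak — single-peaked.
Cluster 2 (peak Osei at position 3): ranking walks positions 3-2-1, expanding outward from the peak — single-peaked.
Cluster 3: ranking walks positions 3-1-2; Pham is ranked above Kwan even though Kwan lies between Pham and the peak Osei on the axis — preferences dip and rise again. Not single-peaked.
Cluster 3 violates single-peakedness, so the profile is not single-peaked on this axis.

no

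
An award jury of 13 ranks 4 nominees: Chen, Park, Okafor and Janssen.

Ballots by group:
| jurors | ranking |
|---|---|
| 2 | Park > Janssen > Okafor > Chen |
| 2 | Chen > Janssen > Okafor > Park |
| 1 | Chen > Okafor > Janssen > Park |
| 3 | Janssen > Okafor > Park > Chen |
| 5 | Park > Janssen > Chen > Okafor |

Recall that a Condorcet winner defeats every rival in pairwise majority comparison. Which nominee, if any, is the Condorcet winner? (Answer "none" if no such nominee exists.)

Park

Head-to-head results (13 jurors):
Chen–Park: Park 10–3.
Chen–Okafor: Chen 8–5.
Chen–Janssen: Janssen 10–3.
Park–Okafor: Park 7–6.
Park–Janssen: Park 7–6.
Okafor vs Janssen: Janssen, 12–1.
Park wins every pairwise contest, so Park is the Condorcet winner.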